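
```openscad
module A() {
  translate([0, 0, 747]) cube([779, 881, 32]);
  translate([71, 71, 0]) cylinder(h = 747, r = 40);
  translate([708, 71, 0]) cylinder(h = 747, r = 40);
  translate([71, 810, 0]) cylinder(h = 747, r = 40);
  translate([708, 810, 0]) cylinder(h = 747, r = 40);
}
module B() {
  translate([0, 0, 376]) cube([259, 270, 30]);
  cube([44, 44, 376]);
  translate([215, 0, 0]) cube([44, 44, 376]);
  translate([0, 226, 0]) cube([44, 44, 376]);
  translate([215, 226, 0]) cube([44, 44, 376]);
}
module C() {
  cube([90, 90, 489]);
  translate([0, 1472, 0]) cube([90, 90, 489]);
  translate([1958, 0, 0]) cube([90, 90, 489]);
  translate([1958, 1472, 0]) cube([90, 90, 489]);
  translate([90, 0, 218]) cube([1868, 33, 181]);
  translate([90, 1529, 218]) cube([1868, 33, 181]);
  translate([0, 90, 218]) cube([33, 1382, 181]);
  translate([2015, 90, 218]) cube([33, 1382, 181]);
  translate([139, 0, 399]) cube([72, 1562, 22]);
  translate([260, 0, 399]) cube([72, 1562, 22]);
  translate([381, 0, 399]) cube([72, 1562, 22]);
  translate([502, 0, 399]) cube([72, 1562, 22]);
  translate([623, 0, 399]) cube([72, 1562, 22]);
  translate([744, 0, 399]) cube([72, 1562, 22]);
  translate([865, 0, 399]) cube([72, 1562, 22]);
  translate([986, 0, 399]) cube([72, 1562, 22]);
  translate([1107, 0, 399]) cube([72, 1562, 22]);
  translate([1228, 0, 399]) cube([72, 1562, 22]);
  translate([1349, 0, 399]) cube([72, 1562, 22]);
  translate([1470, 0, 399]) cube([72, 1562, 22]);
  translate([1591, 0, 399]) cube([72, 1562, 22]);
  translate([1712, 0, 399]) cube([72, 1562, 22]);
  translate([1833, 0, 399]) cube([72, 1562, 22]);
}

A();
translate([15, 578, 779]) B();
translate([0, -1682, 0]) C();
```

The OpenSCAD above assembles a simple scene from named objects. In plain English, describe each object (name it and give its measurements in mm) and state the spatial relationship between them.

A is a rectangular dining table. The top is 779×881×32 mm with its upper surface at z = 779 mm. It stands on four round legs of 80 mm diameter, each leg's bounding box inset 31 mm from the nearest pair of top edges, running from the floor to the underside of the top.

B is a four-legged stool. The seat is a 259×270×30 mm slab whose top surface is at z = 406 mm; four square legs, each 44×44 mm in cross-section, run from the floor (z = 0) to the underside of the seat, each flush with a corner of the seat.

C is a bed frame 2048 mm long (x) by 1562 mm wide (y). Four 90×90 mm corner posts, 489 mm tall, at the corners of the footprint. Four rails of 33 mm thickness and 181 mm height run between adjacent posts with their undersides at z = 218 mm, their outer faces flush with the outside of the frame (the two x-running rails run between the posts' inner faces; the two y-running rails run between the posts' inner faces). 15 slats, each 72 mm wide (x) and 22 mm thick, lie across the top of the two x-running rails, running the full 1562 mm width of the frame in y; the slats are evenly spaced along x between the inner faces of the end posts with equal gaps (rounded down to the nearest mm) at the −x end and between each pair — any rounding remainder accumulates at the +x end.

The stool is on top of the table. The bed frame is on the floor beside the table on its −y side.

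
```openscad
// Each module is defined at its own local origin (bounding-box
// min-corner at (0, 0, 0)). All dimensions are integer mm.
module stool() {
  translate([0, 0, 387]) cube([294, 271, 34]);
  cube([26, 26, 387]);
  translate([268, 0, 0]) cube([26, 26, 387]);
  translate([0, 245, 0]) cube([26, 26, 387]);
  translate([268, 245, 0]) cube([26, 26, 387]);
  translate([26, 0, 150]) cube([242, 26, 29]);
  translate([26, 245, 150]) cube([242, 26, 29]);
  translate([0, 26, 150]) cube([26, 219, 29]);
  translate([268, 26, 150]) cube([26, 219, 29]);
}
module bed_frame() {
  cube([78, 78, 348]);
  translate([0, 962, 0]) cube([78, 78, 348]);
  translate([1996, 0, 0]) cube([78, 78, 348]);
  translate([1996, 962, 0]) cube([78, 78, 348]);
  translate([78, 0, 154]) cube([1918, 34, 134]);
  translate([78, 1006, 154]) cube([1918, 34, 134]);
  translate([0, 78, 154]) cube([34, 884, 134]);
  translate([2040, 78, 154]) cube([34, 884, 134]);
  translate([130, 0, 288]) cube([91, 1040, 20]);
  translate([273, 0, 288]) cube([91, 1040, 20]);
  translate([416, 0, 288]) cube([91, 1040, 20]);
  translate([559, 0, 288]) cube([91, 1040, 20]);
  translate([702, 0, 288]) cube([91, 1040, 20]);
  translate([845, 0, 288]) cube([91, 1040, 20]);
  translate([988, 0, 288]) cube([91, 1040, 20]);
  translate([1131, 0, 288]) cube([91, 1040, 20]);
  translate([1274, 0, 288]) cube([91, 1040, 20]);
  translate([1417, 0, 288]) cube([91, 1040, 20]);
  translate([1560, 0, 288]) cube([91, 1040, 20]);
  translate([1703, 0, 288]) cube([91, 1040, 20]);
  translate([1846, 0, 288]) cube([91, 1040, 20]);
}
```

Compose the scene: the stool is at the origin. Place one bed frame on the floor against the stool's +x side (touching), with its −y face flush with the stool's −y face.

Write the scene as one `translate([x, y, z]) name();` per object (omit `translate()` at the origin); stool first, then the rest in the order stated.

stool();
translate([294, 0, 0]) bed_frame();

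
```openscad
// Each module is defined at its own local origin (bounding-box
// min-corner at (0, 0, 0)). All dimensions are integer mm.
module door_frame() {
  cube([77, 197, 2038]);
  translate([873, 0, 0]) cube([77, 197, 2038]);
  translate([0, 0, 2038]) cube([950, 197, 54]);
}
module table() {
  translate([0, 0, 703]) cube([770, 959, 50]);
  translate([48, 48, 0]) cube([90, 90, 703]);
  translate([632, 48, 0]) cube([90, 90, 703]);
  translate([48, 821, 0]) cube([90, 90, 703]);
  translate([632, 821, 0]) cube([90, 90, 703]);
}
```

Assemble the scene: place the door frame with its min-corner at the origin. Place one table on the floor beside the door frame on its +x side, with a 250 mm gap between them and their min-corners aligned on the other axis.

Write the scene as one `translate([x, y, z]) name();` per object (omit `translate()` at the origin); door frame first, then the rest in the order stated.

door_frame();
translate([1200, 0, 0]) table();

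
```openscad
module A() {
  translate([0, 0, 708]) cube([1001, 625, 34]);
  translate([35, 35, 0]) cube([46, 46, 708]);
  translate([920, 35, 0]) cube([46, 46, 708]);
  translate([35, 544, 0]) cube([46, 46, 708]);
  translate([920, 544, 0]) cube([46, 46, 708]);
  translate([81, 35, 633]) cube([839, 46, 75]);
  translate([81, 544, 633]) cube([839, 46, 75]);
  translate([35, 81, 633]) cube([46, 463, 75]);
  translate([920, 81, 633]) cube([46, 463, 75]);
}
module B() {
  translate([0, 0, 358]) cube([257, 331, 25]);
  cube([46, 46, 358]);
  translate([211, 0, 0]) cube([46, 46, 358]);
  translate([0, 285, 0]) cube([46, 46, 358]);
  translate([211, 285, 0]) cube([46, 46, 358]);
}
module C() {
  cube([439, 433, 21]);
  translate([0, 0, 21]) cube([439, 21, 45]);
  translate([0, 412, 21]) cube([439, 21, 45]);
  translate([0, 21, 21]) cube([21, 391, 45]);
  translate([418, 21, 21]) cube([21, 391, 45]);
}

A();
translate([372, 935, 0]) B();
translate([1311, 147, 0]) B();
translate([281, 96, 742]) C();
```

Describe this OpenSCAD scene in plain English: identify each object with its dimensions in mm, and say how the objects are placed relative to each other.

A is a rectangular dining table. The top is 1001×625×34 mm with its upper surface at z = 742 mm. It stands on four 46×46 mm square legs, each inset 35 mm from the nearest pair of top edges, running from the floor to the underside of the top. Four apron rails, 46 mm thick and 75 mm tall, run between adjacent legs with their top edges flush with the underside of the top and their outer faces flush with the legs' outer faces.

B is a simple wooden stool: a rectangular seat 257 mm (x) by 331 mm (y), 25 mm thick, top face at z = 383 mm, on four square legs, each 46×46 mm in cross-section. The legs rest on z = 0, each flush with a corner of the seat.

C is an open-topped rectangular box: outside dimensions 439×433×66 mm, with a uniform wall and base thickness of 21 mm. The base is a full 439×433 slab on the floor; four walls sit on top of the base. The front and back walls (the −y and +y sides) span the full width; the two side walls fit between them.

Two stools sit around the table at the +y, +x sides. The open box is on top of the table, centred.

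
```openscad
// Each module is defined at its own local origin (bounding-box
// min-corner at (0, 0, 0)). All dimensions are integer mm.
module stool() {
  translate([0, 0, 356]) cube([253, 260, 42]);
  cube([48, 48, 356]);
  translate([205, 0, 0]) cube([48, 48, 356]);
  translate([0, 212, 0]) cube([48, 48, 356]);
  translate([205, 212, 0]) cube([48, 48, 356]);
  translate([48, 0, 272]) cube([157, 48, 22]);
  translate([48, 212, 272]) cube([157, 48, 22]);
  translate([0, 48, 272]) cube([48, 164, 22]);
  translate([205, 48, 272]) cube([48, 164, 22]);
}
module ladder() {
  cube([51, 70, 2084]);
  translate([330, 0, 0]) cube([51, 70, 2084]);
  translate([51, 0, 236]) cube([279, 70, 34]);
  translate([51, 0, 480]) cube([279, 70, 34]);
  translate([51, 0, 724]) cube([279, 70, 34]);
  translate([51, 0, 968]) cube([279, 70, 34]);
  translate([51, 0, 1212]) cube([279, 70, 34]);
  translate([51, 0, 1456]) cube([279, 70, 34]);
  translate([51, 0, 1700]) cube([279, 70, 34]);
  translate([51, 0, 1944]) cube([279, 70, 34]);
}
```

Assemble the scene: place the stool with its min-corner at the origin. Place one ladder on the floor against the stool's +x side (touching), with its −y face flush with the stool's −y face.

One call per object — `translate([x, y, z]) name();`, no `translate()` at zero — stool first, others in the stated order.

stool();
translate([253, 0, 0]) ladder();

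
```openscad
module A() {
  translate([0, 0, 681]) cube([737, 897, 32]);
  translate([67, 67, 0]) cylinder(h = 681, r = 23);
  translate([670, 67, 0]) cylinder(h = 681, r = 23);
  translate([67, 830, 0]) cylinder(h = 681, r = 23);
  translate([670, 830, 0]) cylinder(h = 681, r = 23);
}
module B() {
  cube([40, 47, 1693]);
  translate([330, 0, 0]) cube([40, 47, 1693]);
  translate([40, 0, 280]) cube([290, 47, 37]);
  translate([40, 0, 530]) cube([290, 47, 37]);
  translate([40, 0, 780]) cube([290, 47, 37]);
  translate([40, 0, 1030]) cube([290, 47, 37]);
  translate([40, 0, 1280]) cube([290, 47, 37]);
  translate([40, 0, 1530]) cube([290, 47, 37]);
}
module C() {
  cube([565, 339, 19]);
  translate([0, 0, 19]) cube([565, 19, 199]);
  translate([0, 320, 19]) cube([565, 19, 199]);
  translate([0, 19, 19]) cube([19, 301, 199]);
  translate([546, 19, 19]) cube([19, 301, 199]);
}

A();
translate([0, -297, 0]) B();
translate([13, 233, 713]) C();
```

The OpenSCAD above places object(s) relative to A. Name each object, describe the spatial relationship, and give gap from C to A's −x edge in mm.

The open box's min-x is at 13; the table's min-x is 0; gap = 13 mm.

A is a table. B is a ladder. C is an open box. The ladder is on the floor beside the table on its −y side. The open box is on top of the table. The gap from the open box to the table's −x edge is 13 mm.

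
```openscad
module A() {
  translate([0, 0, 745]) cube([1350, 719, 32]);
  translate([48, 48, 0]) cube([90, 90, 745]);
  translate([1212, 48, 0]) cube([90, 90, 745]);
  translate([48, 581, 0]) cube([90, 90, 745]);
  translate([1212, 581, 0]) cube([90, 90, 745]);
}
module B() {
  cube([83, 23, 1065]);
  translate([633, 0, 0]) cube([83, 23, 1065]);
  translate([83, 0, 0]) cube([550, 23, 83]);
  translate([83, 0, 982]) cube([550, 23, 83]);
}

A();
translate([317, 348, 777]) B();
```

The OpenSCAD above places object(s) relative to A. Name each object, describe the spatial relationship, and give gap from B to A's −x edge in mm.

The picture frame's min-x is at 317; the table's min-x is 0; gap = 317 mm.

A is a table. B is a picture frame. The picture frame is on top of the table, centred. The gap from the picture frame to the table's −x edge is 317 mm.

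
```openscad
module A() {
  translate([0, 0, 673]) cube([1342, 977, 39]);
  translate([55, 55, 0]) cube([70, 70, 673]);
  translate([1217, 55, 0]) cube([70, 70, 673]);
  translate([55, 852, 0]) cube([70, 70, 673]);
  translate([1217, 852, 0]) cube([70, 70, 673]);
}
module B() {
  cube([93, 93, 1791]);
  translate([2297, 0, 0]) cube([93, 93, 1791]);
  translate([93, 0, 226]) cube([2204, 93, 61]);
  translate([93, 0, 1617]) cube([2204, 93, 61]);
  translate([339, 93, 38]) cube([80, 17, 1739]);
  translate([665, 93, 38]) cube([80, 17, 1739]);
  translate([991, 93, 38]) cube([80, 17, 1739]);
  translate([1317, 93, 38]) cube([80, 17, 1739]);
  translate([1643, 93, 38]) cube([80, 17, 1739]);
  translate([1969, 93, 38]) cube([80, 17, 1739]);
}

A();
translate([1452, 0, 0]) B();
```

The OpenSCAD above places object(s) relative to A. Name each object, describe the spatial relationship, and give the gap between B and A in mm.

A is a table. B is a fence section. The fence section is on the floor beside the table on its +x side. The gap between the fence section and the table is 110 mm.

The fence section's nearest face is 110 mm from the table's +x face.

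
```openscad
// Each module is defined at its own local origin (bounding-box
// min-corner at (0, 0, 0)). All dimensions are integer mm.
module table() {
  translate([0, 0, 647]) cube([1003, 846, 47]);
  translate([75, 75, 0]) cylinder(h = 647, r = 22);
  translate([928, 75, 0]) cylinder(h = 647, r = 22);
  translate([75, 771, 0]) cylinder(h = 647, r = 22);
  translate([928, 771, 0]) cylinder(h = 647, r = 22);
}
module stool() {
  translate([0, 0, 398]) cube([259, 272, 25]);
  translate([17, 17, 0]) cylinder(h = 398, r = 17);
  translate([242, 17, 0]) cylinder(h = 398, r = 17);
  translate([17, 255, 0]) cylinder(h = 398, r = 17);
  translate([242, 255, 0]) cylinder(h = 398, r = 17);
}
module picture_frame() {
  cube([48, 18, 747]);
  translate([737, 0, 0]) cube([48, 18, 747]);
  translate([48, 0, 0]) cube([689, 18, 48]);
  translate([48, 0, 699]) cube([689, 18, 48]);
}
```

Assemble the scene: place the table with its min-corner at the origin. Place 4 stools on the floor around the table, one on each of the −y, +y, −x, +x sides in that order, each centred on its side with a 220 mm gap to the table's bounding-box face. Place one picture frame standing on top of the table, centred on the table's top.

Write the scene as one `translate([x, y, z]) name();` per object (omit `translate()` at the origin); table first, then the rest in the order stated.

table();
translate([372, -492, 0]) stool();
translate([372, 1066, 0]) stool();
translate([-479, 287, 0]) stool();
translate([1223, 287, 0]) stool();
translate([109, 414, 694]) picture_frame();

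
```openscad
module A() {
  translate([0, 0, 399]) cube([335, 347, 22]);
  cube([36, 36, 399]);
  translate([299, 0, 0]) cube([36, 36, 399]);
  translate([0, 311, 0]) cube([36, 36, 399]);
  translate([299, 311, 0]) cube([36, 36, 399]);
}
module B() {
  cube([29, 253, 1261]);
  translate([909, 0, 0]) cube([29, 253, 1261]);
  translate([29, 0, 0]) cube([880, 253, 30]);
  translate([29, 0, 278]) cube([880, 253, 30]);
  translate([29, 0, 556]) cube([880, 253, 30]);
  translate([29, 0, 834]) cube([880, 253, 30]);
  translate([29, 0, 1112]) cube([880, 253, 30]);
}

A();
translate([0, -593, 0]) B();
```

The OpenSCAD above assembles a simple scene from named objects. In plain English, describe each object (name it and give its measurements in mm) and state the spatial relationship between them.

A is a four-legged stool. The seat is 335×347 mm, 22 mm thick, top at z = 421 mm. It stands on four square legs, each 36×36 mm in cross-section, from z = 0 to the seat underside, each flush with a corner of the seat.

B is an open bookshelf. Two side panels, each 29 mm thick, 253 mm deep and 1261 mm tall, stand 938 mm apart (outside-to-outside). Between them sit 5 shelves, each 30 mm thick and 253 mm deep, spanning the full gap between the sides. The bottom shelf rests on the floor (its underside at z = 0) and the clear gap between one shelf's top and the next shelf's underside is 248 mm.

The bookshelf is on the floor beside the stool on its −y side.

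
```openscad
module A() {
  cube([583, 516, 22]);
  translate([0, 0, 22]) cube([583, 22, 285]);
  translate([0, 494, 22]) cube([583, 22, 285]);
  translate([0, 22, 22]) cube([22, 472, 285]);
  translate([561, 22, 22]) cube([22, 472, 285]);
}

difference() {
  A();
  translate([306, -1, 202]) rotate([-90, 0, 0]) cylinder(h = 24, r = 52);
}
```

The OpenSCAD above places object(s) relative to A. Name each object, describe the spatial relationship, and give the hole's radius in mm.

A is an open box. The open box has a circular hole through its front wall. The hole's radius is 52 mm.

The subtracted cylinder has r = 52 mm.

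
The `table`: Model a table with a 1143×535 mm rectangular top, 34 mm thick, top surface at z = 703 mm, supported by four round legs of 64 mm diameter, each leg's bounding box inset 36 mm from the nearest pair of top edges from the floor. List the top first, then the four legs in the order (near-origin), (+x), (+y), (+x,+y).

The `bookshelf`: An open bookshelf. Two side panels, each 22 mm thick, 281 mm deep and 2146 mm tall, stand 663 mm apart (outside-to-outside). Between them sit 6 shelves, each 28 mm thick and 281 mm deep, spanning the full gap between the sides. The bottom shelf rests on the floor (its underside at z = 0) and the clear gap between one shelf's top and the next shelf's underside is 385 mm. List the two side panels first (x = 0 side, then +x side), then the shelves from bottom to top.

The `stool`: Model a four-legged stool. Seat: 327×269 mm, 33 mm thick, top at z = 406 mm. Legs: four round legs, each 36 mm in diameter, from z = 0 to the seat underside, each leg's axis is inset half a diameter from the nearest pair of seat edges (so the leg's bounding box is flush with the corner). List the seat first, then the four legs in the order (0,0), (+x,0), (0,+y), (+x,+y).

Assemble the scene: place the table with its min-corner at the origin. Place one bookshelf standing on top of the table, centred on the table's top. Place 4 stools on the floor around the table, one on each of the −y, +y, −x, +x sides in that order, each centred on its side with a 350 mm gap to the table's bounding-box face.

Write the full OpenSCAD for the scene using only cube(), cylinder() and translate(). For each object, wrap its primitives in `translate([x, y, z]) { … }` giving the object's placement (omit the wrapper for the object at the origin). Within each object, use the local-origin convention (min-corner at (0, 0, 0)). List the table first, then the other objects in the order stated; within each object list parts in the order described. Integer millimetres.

translate([0, 0, 669]) cube([1143, 535, 34]);
translate([68, 68, 0]) cylinder(h = 669, r = 32);
translate([1075, 68, 0]) cylinder(h = 669, r = 32);
translate([68, 467, 0]) cylinder(h = 669, r = 32);
translate([1075, 467, 0]) cylinder(h = 669, r = 32);
translate([240, 127, 703]) {
  cube([22, 281, 2146]);
  translate([641, 0, 0]) cube([22, 281, 2146]);
  translate([22, 0, 0]) cube([619, 281, 28]);
  translate([22, 0, 413]) cube([619, 281, 28]);
  translate([22, 0, 826]) cube([619, 281, 28]);
  translate([22, 0, 1239]) cube([619, 281, 28]);
  translate([22, 0, 1652]) cube([619, 281, 28]);
  translate([22, 0, 2065]) cube([619, 281, 28]);
}
translate([408, -619, 0]) {
  translate([0, 0, 373]) cube([327, 269, 33]);
  translate([18, 18, 0]) cylinder(h = 373, r = 18);
  translate([309, 18, 0]) cylinder(h = 373, r = 18);
  translate([18, 251, 0]) cylinder(h = 373, r = 18);
  translate([309, 251, 0]) cylinder(h = 373, r = 18);
}
translate([408, 885, 0]) {
  translate([0, 0, 373]) cube([327, 269, 33]);
  translate([18, 18, 0]) cylinder(h = 373, r = 18);
  translate([309, 18, 0]) cylinder(h = 373, r = 18);
  translate([18, 251, 0]) cylinder(h = 373, r = 18);
  translate([309, 251, 0]) cylinder(h = 373, r = 18);
}
translate([-677, 133, 0]) {
  translate([0, 0, 373]) cube([327, 269, 33]);
  translate([18, 18, 0]) cylinder(h = 373, r = 18);
  translate([309, 18, 0]) cylinder(h = 373, r = 18);
  translate([18, 251, 0]) cylinder(h = 373, r = 18);
  translate([309, 251, 0]) cylinder(h = 373, r = 18);
}
translate([1493, 133, 0]) {
  translate([0, 0, 373]) cube([327, 269, 33]);
  translate([18, 18, 0]) cylinder(h = 373, r = 18);
  translate([309, 18, 0]) cylinder(h = 373, r = 18);
  translate([18, 251, 0]) cylinder(h = 373, r = 18);
  translate([309, 251, 0]) cylinder(h = 373, r = 18);
}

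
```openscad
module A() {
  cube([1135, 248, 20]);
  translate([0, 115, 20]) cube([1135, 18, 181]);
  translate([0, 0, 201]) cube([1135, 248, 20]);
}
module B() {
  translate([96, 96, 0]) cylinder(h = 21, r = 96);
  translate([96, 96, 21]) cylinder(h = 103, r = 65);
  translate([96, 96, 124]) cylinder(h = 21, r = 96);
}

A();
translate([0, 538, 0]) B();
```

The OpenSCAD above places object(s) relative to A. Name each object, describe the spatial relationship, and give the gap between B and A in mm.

The spool's nearest face is 290 mm from the I-beam's +y face.

A is an I-beam. B is a spool. The spool is on the floor beside the I-beam on its +y side. The gap between the spool and the I-beam is 290 mm.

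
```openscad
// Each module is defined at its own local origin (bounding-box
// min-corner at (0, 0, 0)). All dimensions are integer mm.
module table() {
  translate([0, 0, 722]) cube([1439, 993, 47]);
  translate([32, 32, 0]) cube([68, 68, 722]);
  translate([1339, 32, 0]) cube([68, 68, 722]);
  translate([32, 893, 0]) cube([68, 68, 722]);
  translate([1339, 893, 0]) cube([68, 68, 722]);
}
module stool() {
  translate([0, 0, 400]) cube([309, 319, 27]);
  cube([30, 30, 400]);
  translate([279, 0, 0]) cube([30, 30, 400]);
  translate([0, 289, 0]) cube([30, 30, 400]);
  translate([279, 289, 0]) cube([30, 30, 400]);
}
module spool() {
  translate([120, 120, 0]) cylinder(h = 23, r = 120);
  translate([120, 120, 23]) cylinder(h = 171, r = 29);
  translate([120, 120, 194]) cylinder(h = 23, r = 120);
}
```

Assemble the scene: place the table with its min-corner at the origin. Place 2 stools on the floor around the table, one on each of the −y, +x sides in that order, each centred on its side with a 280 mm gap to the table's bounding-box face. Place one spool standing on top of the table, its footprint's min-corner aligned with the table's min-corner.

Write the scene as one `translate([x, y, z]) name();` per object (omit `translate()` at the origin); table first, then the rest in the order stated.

table();
translate([565, -599, 0]) stool();
translate([1719, 337, 0]) stool();
translate([0, 0, 769]) spool();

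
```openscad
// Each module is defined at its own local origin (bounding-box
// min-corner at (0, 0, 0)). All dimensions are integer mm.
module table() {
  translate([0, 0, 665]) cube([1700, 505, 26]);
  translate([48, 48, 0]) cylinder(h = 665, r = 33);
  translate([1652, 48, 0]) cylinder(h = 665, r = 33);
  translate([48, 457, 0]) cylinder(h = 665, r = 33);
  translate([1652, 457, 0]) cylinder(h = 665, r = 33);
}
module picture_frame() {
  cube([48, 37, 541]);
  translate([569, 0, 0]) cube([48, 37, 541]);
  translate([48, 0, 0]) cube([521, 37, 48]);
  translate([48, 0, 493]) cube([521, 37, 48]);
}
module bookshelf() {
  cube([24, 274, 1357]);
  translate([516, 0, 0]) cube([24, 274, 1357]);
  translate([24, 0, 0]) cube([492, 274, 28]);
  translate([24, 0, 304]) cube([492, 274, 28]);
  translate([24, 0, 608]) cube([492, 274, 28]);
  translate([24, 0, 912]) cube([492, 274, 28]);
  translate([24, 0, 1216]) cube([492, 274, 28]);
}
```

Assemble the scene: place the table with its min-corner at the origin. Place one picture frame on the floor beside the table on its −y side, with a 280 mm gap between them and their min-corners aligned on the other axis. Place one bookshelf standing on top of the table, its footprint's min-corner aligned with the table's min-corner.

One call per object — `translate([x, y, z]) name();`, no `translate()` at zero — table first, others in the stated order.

table();
translate([0, -317, 0]) picture_frame();
translate([0, 0, 691]) bookshelf();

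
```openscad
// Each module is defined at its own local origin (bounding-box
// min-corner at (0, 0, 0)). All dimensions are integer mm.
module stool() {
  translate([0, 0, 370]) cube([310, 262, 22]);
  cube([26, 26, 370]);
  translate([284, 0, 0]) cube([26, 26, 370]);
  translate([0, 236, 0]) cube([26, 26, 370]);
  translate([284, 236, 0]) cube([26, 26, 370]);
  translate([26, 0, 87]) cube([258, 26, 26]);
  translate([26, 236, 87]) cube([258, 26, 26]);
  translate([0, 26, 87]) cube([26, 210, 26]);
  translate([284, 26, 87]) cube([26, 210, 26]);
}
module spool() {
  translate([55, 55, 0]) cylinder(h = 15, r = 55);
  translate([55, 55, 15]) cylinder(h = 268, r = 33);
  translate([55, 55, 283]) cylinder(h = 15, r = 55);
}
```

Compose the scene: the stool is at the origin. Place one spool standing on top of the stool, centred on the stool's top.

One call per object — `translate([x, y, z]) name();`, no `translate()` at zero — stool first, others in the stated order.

stool();
translate([100, 76, 392]) spool();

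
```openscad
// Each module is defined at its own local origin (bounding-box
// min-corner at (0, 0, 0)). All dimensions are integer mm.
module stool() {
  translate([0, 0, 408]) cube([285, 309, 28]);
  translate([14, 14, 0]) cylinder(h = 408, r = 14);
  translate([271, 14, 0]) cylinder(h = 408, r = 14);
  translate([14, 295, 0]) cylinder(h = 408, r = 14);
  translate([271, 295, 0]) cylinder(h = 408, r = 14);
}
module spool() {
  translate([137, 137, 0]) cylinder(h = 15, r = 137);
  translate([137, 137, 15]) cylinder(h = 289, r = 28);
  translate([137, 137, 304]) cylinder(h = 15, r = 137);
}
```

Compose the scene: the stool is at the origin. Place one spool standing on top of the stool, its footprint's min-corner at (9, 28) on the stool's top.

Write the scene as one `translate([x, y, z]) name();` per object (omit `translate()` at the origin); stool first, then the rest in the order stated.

stool();
translate([9, 28, 436]) spool();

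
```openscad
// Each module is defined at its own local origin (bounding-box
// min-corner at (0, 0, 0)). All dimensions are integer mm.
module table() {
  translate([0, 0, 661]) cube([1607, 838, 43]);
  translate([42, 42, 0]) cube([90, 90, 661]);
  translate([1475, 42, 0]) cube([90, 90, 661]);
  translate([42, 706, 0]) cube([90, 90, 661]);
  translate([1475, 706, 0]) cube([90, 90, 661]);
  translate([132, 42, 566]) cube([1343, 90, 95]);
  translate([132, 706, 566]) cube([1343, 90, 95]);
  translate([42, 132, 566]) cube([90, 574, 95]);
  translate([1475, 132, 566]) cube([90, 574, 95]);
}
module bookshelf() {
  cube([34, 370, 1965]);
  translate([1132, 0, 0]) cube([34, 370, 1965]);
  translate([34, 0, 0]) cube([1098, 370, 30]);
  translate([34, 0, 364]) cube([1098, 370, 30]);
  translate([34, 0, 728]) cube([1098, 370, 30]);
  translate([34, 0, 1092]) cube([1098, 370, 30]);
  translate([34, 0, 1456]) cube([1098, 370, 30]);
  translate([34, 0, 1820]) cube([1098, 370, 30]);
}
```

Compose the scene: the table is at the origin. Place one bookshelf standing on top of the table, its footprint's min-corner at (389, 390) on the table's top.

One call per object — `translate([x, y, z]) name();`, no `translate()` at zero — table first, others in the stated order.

table();
translate([389, 390, 704]) bookshelf();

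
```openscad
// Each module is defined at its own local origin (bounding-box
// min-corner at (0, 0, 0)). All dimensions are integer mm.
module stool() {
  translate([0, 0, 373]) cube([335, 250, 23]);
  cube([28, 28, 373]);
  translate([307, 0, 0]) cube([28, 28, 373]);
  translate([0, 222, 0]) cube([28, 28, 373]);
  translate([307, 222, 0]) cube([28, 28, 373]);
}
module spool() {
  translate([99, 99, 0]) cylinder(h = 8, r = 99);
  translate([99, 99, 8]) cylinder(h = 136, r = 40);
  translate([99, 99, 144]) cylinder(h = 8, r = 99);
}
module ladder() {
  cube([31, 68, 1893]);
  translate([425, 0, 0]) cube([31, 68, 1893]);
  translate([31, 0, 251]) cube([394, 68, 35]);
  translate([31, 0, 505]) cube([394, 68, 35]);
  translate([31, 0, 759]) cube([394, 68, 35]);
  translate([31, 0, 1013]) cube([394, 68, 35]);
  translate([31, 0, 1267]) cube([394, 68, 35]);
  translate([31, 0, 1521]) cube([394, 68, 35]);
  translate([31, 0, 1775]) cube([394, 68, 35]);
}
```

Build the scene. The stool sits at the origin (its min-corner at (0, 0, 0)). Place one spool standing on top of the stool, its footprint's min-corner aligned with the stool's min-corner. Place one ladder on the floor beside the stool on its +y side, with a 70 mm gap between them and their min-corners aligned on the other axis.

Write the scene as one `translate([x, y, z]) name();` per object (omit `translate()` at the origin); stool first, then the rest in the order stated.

stool();
translate([0, 0, 396]) spool();
translate([0, 320, 0]) ladder();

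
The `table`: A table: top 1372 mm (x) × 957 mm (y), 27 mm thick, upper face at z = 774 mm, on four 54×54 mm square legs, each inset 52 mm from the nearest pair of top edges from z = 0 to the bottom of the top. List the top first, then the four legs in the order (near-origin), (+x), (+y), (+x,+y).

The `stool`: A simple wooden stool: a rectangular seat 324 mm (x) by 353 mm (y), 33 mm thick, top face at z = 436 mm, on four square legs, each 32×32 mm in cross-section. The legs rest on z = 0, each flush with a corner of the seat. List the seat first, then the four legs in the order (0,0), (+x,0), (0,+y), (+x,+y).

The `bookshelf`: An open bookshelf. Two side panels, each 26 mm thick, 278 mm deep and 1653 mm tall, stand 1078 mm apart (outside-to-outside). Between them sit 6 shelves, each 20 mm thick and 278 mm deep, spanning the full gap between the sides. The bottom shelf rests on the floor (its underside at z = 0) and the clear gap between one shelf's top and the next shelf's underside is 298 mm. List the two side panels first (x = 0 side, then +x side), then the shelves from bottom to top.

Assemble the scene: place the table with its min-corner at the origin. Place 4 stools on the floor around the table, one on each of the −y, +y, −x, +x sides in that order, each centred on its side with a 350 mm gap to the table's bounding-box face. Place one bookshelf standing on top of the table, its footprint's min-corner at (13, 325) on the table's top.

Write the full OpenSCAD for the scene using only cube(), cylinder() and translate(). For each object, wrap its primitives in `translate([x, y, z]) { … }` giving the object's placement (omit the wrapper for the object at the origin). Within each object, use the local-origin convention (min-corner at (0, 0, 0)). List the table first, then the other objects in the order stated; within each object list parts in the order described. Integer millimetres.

translate([0, 0, 747]) cube([1372, 957, 27]);
translate([52, 52, 0]) cube([54, 54, 747]);
translate([1266, 52, 0]) cube([54, 54, 747]);
translate([52, 851, 0]) cube([54, 54, 747]);
translate([1266, 851, 0]) cube([54, 54, 747]);
translate([524, -703, 0]) {
  translate([0, 0, 403]) cube([324, 353, 33]);
  cube([32, 32, 403]);
  translate([292, 0, 0]) cube([32, 32, 403]);
  translate([0, 321, 0]) cube([32, 32, 403]);
  translate([292, 321, 0]) cube([32, 32, 403]);
}
translate([524, 1307, 0]) {
  translate([0, 0, 403]) cube([324, 353, 33]);
  cube([32, 32, 403]);
  translate([292, 0, 0]) cube([32, 32, 403]);
  translate([0, 321, 0]) cube([32, 32, 403]);
  translate([292, 321, 0]) cube([32, 32, 403]);
}
translate([-674, 302, 0]) {
  translate([0, 0, 403]) cube([324, 353, 33]);
  cube([32, 32, 403]);
  translate([292, 0, 0]) cube([32, 32, 403]);
  translate([0, 321, 0]) cube([32, 32, 403]);
  translate([292, 321, 0]) cube([32, 32, 403]);
}
translate([1722, 302, 0]) {
  translate([0, 0, 403]) cube([324, 353, 33]);
  cube([32, 32, 403]);
  translate([292, 0, 0]) cube([32, 32, 403]);
  translate([0, 321, 0]) cube([32, 32, 403]);
  translate([292, 321, 0]) cube([32, 32, 403]);
}
translate([13, 325, 774]) {
  cube([26, 278, 1653]);
  translate([1052, 0, 0]) cube([26, 278, 1653]);
  translate([26, 0, 0]) cube([1026, 278, 20]);
  translate([26, 0, 318]) cube([1026, 278, 20]);
  translate([26, 0, 636]) cube([1026, 278, 20]);
  translate([26, 0, 954]) cube([1026, 278, 20]);
  translate([26, 0, 1272]) cube([1026, 278, 20]);
  translate([26, 0, 1590]) cube([1026, 278, 20]);
}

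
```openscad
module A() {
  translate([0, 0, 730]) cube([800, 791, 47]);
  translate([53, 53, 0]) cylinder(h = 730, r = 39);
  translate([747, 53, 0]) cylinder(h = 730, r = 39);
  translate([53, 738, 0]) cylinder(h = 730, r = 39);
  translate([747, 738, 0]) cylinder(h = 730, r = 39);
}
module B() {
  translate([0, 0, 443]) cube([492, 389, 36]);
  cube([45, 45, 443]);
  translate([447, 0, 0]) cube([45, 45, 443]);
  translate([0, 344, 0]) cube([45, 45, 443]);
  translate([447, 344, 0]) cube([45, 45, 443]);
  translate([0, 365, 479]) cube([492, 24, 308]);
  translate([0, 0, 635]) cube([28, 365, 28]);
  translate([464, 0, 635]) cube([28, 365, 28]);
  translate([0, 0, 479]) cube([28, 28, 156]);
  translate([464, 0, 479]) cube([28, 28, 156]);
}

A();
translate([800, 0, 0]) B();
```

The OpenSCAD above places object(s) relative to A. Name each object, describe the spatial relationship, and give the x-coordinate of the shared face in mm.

A is a table. B is a chair. The chair is against the table's +x side, with their −y faces flush. The x-coordinate of the shared face is 800 mm.

The table's +x face and the chair's −x face are both at x = 800 mm.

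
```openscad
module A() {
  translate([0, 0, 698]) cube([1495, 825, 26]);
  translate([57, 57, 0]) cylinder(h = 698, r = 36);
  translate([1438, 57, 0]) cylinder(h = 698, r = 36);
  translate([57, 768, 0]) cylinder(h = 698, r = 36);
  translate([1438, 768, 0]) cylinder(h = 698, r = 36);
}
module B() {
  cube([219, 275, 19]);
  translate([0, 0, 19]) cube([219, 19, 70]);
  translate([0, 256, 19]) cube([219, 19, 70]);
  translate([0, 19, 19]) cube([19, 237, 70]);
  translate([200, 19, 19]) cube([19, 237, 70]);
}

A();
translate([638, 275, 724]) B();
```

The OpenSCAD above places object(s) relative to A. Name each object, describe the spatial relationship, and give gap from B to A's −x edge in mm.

A is a table. B is an open box. The open box is on top of the table, centred. The gap from the open box to the table's −x edge is 638 mm.

The open box's min-x is at 638; the table's min-x is 0; gap = 638 mm.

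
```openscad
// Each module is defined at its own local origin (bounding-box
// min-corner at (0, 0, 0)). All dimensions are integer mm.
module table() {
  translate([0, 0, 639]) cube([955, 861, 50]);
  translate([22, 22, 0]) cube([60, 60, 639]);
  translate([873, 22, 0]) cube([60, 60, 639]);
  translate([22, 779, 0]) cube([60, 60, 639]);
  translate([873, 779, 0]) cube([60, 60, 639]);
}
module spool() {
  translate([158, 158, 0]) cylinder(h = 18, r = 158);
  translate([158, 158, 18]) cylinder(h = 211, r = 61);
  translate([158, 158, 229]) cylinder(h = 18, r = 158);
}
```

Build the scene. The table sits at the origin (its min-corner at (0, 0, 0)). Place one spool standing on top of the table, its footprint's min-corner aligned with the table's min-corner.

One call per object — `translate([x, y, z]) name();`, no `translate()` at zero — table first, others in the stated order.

table();
translate([0, 0, 689]) spool();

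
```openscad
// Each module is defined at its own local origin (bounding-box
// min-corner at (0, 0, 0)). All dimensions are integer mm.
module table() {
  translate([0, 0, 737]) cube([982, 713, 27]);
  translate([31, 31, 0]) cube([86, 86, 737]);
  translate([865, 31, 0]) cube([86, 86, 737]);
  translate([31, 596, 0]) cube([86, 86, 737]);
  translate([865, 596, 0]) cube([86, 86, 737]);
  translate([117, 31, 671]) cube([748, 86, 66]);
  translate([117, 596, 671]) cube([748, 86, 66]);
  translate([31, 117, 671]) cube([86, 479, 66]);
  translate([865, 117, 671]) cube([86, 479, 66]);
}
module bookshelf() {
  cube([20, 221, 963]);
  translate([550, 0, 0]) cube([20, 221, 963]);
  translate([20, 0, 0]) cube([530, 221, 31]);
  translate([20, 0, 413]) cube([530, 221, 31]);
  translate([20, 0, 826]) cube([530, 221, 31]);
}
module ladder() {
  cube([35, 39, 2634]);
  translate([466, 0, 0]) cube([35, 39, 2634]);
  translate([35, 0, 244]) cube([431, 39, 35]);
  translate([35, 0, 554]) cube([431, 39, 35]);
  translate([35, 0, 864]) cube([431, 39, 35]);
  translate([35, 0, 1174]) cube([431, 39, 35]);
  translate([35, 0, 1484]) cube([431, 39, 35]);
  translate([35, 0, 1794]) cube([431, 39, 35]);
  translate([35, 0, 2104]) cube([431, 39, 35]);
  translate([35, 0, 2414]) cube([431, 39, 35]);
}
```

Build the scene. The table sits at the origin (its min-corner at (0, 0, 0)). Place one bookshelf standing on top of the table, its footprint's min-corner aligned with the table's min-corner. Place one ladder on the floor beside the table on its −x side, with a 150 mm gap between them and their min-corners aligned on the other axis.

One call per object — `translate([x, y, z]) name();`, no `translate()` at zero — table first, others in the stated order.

table();
translate([0, 0, 764]) bookshelf();
translate([-651, 0, 0]) ladder();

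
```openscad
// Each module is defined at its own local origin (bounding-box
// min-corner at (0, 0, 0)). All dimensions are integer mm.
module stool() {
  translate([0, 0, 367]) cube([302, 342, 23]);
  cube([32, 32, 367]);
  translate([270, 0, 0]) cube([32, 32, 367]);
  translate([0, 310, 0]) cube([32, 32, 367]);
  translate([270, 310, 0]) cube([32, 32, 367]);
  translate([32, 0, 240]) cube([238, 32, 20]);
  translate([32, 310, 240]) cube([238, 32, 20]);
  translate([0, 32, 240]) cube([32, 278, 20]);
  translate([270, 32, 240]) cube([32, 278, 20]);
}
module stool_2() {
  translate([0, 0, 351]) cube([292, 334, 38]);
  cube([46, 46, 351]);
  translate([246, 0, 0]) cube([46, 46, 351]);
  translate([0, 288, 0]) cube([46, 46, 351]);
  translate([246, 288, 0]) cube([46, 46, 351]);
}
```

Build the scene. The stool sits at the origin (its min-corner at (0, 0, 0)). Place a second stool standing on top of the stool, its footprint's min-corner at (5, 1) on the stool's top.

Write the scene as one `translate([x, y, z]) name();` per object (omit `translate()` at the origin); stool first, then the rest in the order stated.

stool();
translate([5, 1, 390]) stool_2();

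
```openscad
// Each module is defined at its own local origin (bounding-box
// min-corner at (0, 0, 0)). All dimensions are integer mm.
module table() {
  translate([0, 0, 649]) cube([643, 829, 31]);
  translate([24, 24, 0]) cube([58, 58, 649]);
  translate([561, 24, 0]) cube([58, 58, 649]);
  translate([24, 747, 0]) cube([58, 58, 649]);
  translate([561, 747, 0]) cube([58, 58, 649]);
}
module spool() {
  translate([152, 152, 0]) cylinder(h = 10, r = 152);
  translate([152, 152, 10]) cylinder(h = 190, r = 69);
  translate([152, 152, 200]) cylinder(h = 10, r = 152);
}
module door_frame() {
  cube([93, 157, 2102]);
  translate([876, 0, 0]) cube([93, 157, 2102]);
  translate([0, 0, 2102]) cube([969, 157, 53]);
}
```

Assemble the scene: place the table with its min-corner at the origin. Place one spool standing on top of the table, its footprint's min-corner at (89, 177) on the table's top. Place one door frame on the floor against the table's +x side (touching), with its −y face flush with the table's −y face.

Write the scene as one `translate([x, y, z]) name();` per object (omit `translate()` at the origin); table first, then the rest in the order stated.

table();
translate([89, 177, 680]) spool();
translate([643, 0, 0]) door_frame();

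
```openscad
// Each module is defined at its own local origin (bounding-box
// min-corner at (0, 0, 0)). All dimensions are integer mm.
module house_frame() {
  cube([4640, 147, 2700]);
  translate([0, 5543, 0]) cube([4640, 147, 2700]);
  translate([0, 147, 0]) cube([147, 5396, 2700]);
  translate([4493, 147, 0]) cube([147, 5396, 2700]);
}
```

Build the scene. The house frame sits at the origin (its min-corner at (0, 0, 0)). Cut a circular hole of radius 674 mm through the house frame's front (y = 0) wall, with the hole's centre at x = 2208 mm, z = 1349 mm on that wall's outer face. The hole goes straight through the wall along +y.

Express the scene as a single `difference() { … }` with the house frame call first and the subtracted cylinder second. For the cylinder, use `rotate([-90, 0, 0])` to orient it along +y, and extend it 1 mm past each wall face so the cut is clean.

difference() {
  house_frame();
  translate([2208, -1, 1349]) rotate([-90, 0, 0]) cylinder(h = 149, r = 674);
}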